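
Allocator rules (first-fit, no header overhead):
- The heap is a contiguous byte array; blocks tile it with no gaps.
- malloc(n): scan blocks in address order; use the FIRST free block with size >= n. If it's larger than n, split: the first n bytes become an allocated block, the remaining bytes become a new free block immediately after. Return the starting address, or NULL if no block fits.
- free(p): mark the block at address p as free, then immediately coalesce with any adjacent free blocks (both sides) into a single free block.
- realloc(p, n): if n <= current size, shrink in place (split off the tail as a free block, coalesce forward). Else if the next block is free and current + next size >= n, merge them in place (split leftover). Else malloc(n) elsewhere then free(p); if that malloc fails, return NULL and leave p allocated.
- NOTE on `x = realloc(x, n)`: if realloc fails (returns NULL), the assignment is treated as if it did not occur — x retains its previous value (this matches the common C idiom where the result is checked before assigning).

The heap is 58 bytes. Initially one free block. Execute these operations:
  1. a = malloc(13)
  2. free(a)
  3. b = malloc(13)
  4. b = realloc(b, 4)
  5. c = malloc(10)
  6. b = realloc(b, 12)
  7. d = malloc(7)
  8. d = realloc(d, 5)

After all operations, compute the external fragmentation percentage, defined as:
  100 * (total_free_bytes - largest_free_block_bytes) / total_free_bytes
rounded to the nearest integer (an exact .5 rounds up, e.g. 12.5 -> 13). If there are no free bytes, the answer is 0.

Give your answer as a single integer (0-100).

Answer: 13

Derivation:
Op 1: a = malloc(13) -> a = 0; heap: [0-12 ALLOC][13-57 FREE]
Op 2: free(a) -> (freed a); heap: [0-57 FREE]
Op 3: b = malloc(13) -> b = 0; heap: [0-12 ALLOC][13-57 FREE]
Op 4: b = realloc(b, 4) -> b = 0; heap: [0-3 ALLOC][4-57 FREE]
Op 5: c = malloc(10) -> c = 4; heap: [0-3 ALLOC][4-13 ALLOC][14-57 FREE]
Op 6: b = realloc(b, 12) -> b = 14; heap: [0-3 FREE][4-13 ALLOC][14-25 ALLOC][26-57 FREE]
Op 7: d = malloc(7) -> d = 26; heap: [0-3 FREE][4-13 ALLOC][14-25 ALLOC][26-32 ALLOC][33-57 FREE]
Op 8: d = realloc(d, 5) -> d = 26; heap: [0-3 FREE][4-13 ALLOC][14-25 ALLOC][26-30 ALLOC][31-57 FREE]
Free blocks: [4 27] total_free=31 largest=27 -> 100*(31-27)/31 = 400/31 ≈ 12.903 -> rounds to 13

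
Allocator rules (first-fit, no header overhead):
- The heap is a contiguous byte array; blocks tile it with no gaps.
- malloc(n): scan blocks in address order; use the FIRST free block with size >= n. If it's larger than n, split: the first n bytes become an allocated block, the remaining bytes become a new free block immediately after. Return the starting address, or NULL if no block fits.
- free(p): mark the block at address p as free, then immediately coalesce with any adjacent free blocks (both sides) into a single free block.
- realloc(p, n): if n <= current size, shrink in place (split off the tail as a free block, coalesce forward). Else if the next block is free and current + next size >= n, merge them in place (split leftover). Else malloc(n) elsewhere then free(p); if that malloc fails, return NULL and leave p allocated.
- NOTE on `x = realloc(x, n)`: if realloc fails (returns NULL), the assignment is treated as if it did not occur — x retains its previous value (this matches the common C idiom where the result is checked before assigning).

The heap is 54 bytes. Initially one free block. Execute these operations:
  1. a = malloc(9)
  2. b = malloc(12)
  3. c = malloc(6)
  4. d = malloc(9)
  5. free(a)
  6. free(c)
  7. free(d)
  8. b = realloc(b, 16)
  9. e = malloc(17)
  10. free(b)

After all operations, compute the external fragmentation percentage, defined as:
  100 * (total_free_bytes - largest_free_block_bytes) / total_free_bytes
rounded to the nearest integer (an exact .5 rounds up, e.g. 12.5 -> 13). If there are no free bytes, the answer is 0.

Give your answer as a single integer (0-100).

Answer: 32

Derivation:
Op 1: a = malloc(9) -> a = 0; heap: [0-8 ALLOC][9-53 FREE]
Op 2: b = malloc(12) -> b = 9; heap: [0-8 ALLOC][9-20 ALLOC][21-53 FREE]
Op 3: c = malloc(6) -> c = 21; heap: [0-8 ALLOC][9-20 ALLOC][21-26 ALLOC][27-53 FREE]
Op 4: d = malloc(9) -> d = 27; heap: [0-8 ALLOC][9-20 ALLOC][21-26 ALLOC][27-35 ALLOC][36-53 FREE]
Op 5: free(a) -> (freed a); heap: [0-8 FREE][9-20 ALLOC][21-26 ALLOC][27-35 ALLOC][36-53 FREE]
Op 6: free(c) -> (freed c); heap: [0-8 FREE][9-20 ALLOC][21-26 FREE][27-35 ALLOC][36-53 FREE]
Op 7: free(d) -> (freed d); heap: [0-8 FREE][9-20 ALLOC][21-53 FREE]
Op 8: b = realloc(b, 16) -> b = 9; heap: [0-8 FREE][9-24 ALLOC][25-53 FREE]
Op 9: e = malloc(17) -> e = 25; heap: [0-8 FREE][9-24 ALLOC][25-41 ALLOC][42-53 FREE]
Op 10: free(b) -> (freed b); heap: [0-24 FREE][25-41 ALLOC][42-53 FREE]
Free blocks: [25 12] total_free=37 largest=25 -> 100*(37-25)/37 = 1200/37 ≈ 32.432 -> rounds to 32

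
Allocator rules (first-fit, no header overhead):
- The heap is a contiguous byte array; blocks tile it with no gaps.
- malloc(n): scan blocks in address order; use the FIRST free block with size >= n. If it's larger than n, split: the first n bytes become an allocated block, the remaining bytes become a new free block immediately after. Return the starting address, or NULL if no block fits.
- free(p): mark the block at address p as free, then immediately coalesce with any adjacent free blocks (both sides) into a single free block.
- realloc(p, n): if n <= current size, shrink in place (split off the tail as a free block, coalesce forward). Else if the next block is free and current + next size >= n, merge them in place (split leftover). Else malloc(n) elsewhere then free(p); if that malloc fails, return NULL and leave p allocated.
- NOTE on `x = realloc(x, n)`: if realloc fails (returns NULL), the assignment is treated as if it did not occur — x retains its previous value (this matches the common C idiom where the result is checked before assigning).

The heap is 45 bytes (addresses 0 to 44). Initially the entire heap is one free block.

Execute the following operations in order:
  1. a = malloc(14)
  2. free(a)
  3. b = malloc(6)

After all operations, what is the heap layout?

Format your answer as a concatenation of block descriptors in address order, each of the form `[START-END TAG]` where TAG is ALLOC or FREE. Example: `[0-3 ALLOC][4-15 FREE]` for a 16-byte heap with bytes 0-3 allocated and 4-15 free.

Op 1: a = malloc(14) -> a = 0; heap: [0-13 ALLOC][14-44 FREE]
Op 2: free(a) -> (freed a); heap: [0-44 FREE]
Op 3: b = malloc(6) -> b = 0; heap: [0-5 ALLOC][6-44 FREE]

Answer: [0-5 ALLOC][6-44 FREE]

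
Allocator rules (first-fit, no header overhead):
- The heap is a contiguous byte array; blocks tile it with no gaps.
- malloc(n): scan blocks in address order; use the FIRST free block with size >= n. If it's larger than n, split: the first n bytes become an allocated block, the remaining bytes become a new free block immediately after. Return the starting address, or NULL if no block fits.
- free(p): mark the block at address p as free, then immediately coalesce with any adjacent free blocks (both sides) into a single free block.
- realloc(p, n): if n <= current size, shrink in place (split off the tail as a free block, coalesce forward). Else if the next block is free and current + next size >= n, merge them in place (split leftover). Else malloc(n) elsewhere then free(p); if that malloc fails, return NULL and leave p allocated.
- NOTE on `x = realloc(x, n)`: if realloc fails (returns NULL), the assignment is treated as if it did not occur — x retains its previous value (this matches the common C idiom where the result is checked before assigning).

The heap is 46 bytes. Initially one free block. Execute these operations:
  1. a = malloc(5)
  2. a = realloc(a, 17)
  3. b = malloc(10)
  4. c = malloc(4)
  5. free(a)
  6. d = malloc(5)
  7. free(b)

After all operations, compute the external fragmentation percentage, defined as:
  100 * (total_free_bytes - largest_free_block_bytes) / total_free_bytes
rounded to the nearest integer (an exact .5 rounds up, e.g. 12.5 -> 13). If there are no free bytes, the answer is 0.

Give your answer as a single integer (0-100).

Answer: 41

Derivation:
Op 1: a = malloc(5) -> a = 0; heap: [0-4 ALLOC][5-45 FREE]
Op 2: a = realloc(a, 17) -> a = 0; heap: [0-16 ALLOC][17-45 FREE]
Op 3: b = malloc(10) -> b = 17; heap: [0-16 ALLOC][17-26 ALLOC][27-45 FREE]
Op 4: c = malloc(4) -> c = 27; heap: [0-16 ALLOC][17-26 ALLOC][27-30 ALLOC][31-45 FREE]
Op 5: free(a) -> (freed a); heap: [0-16 FREE][17-26 ALLOC][27-30 ALLOC][31-45 FREE]
Op 6: d = malloc(5) -> d = 0; heap: [0-4 ALLOC][5-16 FREE][17-26 ALLOC][27-30 ALLOC][31-45 FREE]
Op 7: free(b) -> (freed b); heap: [0-4 ALLOC][5-26 FREE][27-30 ALLOC][31-45 FREE]
Free blocks: [22 15] total_free=37 largest=22 -> 100*(37-22)/37 = 1500/37 ≈ 40.541 -> rounds to 41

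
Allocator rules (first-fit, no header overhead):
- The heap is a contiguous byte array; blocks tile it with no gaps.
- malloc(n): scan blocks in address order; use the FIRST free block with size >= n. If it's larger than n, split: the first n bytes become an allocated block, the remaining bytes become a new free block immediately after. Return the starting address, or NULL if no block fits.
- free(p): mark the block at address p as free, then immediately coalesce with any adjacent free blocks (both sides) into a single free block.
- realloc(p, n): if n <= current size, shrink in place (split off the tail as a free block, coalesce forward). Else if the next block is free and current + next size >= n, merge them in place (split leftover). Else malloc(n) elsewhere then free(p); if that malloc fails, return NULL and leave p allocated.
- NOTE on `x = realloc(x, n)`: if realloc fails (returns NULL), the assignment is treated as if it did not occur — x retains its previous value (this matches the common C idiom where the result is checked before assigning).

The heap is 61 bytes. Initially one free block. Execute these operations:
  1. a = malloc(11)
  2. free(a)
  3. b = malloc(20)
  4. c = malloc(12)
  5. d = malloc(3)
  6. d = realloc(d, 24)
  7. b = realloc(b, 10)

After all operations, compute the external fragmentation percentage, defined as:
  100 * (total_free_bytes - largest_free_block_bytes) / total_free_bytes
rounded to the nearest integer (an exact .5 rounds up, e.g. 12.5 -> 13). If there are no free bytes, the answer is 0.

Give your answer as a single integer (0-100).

Op 1: a = malloc(11) -> a = 0; heap: [0-10 ALLOC][11-60 FREE]
Op 2: free(a) -> (freed a); heap: [0-60 FREE]
Op 3: b = malloc(20) -> b = 0; heap: [0-19 ALLOC][20-60 FREE]
Op 4: c = malloc(12) -> c = 20; heap: [0-19 ALLOC][20-31 ALLOC][32-60 FREE]
Op 5: d = malloc(3) -> d = 32; heap: [0-19 ALLOC][20-31 ALLOC][32-34 ALLOC][35-60 FREE]
Op 6: d = realloc(d, 24) -> d = 32; heap: [0-19 ALLOC][20-31 ALLOC][32-55 ALLOC][56-60 FREE]
Op 7: b = realloc(b, 10) -> b = 0; heap: [0-9 ALLOC][10-19 FREE][20-31 ALLOC][32-55 ALLOC][56-60 FREE]
Free blocks: [10 5] total_free=15 largest=10 -> 100*(15-10)/15 = 500/15 ≈ 33.333 -> rounds to 33

Answer: 33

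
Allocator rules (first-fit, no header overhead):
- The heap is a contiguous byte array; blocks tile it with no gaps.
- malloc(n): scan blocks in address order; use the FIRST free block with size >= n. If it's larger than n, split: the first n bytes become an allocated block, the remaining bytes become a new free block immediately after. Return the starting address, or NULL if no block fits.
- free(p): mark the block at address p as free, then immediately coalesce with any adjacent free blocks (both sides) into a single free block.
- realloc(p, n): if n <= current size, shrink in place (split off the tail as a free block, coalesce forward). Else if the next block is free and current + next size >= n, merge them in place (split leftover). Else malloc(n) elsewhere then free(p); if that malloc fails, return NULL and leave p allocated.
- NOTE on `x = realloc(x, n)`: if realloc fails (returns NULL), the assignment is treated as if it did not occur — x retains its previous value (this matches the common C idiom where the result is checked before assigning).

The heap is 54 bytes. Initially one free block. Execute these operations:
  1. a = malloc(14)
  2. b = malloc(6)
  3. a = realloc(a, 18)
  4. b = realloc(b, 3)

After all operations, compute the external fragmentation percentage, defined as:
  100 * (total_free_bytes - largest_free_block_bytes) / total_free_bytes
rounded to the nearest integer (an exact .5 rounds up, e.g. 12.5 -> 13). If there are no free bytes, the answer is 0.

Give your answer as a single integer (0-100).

Answer: 52

Derivation:
Op 1: a = malloc(14) -> a = 0; heap: [0-13 ALLOC][14-53 FREE]
Op 2: b = malloc(6) -> b = 14; heap: [0-13 ALLOC][14-19 ALLOC][20-53 FREE]
Op 3: a = realloc(a, 18) -> a = 20; heap: [0-13 FREE][14-19 ALLOC][20-37 ALLOC][38-53 FREE]
Op 4: b = realloc(b, 3) -> b = 14; heap: [0-13 FREE][14-16 ALLOC][17-19 FREE][20-37 ALLOC][38-53 FREE]
Free blocks: [14 3 16] total_free=33 largest=16 -> 100*(33-16)/33 = 1700/33 ≈ 51.515 -> rounds to 52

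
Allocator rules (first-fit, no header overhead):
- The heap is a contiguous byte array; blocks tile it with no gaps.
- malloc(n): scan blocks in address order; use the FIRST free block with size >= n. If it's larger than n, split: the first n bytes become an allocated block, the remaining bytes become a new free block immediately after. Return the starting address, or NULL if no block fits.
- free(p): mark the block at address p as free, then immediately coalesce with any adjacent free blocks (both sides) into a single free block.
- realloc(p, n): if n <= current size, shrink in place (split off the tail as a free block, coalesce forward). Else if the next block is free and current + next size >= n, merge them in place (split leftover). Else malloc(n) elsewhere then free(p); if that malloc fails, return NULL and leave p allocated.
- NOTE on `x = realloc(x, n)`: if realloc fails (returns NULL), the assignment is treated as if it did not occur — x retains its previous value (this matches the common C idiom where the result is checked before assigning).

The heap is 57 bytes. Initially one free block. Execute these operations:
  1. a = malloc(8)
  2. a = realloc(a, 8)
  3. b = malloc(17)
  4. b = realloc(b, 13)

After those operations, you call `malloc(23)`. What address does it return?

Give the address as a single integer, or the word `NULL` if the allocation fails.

Answer: 21

Derivation:
Op 1: a = malloc(8) -> a = 0; heap: [0-7 ALLOC][8-56 FREE]
Op 2: a = realloc(a, 8) -> a = 0; heap: [0-7 ALLOC][8-56 FREE]
Op 3: b = malloc(17) -> b = 8; heap: [0-7 ALLOC][8-24 ALLOC][25-56 FREE]
Op 4: b = realloc(b, 13) -> b = 8; heap: [0-7 ALLOC][8-20 ALLOC][21-56 FREE]
malloc(23): first-fit scan over [0-7 ALLOC][8-20 ALLOC][21-56 FREE] -> 21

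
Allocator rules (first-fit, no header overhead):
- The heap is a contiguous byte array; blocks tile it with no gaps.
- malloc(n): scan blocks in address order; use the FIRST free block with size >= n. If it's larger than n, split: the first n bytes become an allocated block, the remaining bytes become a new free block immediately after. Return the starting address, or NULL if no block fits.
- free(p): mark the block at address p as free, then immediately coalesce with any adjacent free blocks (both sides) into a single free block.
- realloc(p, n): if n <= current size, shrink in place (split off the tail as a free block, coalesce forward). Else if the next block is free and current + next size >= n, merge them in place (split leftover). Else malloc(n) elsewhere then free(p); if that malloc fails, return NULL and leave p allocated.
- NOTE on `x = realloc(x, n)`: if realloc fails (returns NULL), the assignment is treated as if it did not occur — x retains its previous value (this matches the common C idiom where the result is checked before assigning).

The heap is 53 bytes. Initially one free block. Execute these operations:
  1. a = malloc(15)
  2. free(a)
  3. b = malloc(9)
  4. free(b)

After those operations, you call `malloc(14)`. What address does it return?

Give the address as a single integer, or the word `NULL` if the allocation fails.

Op 1: a = malloc(15) -> a = 0; heap: [0-14 ALLOC][15-52 FREE]
Op 2: free(a) -> (freed a); heap: [0-52 FREE]
Op 3: b = malloc(9) -> b = 0; heap: [0-8 ALLOC][9-52 FREE]
Op 4: free(b) -> (freed b); heap: [0-52 FREE]
malloc(14): first-fit scan over [0-52 FREE] -> 0

Answer: 0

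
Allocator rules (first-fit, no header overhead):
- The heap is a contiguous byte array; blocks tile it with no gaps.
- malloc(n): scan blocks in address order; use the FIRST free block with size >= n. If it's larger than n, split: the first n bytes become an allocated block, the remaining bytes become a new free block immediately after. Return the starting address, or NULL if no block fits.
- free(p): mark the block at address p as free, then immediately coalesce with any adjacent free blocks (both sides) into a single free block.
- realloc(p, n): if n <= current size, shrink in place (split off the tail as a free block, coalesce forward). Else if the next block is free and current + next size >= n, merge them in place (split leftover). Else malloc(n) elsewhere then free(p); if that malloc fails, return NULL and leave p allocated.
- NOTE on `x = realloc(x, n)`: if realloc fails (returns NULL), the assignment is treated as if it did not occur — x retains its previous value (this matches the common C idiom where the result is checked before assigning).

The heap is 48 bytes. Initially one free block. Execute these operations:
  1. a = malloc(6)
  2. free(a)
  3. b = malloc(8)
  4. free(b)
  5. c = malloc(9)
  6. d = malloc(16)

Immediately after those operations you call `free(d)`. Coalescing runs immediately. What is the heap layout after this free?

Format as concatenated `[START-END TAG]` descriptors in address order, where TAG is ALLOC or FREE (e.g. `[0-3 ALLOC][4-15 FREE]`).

Op 1: a = malloc(6) -> a = 0; heap: [0-5 ALLOC][6-47 FREE]
Op 2: free(a) -> (freed a); heap: [0-47 FREE]
Op 3: b = malloc(8) -> b = 0; heap: [0-7 ALLOC][8-47 FREE]
Op 4: free(b) -> (freed b); heap: [0-47 FREE]
Op 5: c = malloc(9) -> c = 0; heap: [0-8 ALLOC][9-47 FREE]
Op 6: d = malloc(16) -> d = 9; heap: [0-8 ALLOC][9-24 ALLOC][25-47 FREE]
free(d): d = 9 -> block [9-24 ALLOC]; mark free, coalesce with adjacent free neighbors -> [0-8 ALLOC][9-47 FREE]

Answer: [0-8 ALLOC][9-47 FREE]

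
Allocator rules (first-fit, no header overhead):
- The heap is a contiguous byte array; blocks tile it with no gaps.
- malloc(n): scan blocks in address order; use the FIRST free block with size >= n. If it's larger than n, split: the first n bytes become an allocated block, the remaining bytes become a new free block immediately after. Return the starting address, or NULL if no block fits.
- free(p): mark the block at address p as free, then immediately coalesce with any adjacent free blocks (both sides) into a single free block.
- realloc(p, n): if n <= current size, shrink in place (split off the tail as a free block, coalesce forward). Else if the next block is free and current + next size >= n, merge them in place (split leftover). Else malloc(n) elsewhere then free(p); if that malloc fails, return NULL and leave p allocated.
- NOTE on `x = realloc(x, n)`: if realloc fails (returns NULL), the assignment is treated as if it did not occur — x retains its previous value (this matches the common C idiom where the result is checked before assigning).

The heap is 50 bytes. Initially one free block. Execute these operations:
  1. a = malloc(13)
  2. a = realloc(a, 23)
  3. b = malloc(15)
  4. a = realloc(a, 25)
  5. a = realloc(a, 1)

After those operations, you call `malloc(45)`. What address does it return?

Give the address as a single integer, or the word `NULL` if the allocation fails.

Op 1: a = malloc(13) -> a = 0; heap: [0-12 ALLOC][13-49 FREE]
Op 2: a = realloc(a, 23) -> a = 0; heap: [0-22 ALLOC][23-49 FREE]
Op 3: b = malloc(15) -> b = 23; heap: [0-22 ALLOC][23-37 ALLOC][38-49 FREE]
Op 4: a = realloc(a, 25) -> NULL (a unchanged); heap: [0-22 ALLOC][23-37 ALLOC][38-49 FREE]
Op 5: a = realloc(a, 1) -> a = 0; heap: [0-0 ALLOC][1-22 FREE][23-37 ALLOC][38-49 FREE]
malloc(45): first-fit scan over [0-0 ALLOC][1-22 FREE][23-37 ALLOC][38-49 FREE] -> NULL

Answer: NULL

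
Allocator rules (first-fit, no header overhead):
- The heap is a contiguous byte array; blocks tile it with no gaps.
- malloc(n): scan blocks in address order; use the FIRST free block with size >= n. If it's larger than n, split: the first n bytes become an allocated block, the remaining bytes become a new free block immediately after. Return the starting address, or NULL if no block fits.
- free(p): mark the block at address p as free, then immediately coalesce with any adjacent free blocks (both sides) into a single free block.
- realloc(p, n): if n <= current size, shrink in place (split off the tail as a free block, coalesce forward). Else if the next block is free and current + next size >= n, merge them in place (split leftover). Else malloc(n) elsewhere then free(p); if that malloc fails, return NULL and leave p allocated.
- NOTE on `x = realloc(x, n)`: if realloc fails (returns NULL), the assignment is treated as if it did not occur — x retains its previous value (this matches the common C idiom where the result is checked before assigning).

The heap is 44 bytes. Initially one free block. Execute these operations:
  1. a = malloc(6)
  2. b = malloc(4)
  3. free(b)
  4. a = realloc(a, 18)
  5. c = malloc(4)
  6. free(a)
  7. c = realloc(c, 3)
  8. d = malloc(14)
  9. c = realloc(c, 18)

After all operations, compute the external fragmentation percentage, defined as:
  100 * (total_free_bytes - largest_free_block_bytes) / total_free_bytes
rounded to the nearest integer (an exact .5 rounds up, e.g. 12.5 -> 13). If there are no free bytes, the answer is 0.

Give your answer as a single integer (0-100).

Answer: 33

Derivation:
Op 1: a = malloc(6) -> a = 0; heap: [0-5 ALLOC][6-43 FREE]
Op 2: b = malloc(4) -> b = 6; heap: [0-5 ALLOC][6-9 ALLOC][10-43 FREE]
Op 3: free(b) -> (freed b); heap: [0-5 ALLOC][6-43 FREE]
Op 4: a = realloc(a, 18) -> a = 0; heap: [0-17 ALLOC][18-43 FREE]
Op 5: c = malloc(4) -> c = 18; heap: [0-17 ALLOC][18-21 ALLOC][22-43 FREE]
Op 6: free(a) -> (freed a); heap: [0-17 FREE][18-21 ALLOC][22-43 FREE]
Op 7: c = realloc(c, 3) -> c = 18; heap: [0-17 FREE][18-20 ALLOC][21-43 FREE]
Op 8: d = malloc(14) -> d = 0; heap: [0-13 ALLOC][14-17 FREE][18-20 ALLOC][21-43 FREE]
Op 9: c = realloc(c, 18) -> c = 18; heap: [0-13 ALLOC][14-17 FREE][18-35 ALLOC][36-43 FREE]
Free blocks: [4 8] total_free=12 largest=8 -> 100*(12-8)/12 = 400/12 ≈ 33.333 -> rounds to 33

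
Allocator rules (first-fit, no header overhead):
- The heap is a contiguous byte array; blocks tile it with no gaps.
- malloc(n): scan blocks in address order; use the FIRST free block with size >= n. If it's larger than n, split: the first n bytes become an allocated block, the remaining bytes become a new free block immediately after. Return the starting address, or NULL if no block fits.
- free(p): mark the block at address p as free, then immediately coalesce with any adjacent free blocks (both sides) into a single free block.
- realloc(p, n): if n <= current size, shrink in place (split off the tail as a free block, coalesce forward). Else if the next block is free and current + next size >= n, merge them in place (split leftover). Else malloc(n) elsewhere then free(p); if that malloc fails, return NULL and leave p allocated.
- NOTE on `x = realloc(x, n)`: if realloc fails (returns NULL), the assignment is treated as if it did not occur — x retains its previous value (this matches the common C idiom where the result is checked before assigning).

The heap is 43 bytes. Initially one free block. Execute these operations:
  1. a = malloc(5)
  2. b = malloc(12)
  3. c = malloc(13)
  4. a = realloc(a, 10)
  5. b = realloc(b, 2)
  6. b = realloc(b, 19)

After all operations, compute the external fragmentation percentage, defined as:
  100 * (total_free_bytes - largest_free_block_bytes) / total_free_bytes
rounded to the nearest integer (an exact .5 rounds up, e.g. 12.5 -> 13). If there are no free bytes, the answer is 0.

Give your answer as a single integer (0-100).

Op 1: a = malloc(5) -> a = 0; heap: [0-4 ALLOC][5-42 FREE]
Op 2: b = malloc(12) -> b = 5; heap: [0-4 ALLOC][5-16 ALLOC][17-42 FREE]
Op 3: c = malloc(13) -> c = 17; heap: [0-4 ALLOC][5-16 ALLOC][17-29 ALLOC][30-42 FREE]
Op 4: a = realloc(a, 10) -> a = 30; heap: [0-4 FREE][5-16 ALLOC][17-29 ALLOC][30-39 ALLOC][40-42 FREE]
Op 5: b = realloc(b, 2) -> b = 5; heap: [0-4 FREE][5-6 ALLOC][7-16 FREE][17-29 ALLOC][30-39 ALLOC][40-42 FREE]
Op 6: b = realloc(b, 19) -> NULL (b unchanged); heap: [0-4 FREE][5-6 ALLOC][7-16 FREE][17-29 ALLOC][30-39 ALLOC][40-42 FREE]
Free blocks: [5 10 3] total_free=18 largest=10 -> 100*(18-10)/18 = 800/18 ≈ 44.444 -> rounds to 44

Answer: 44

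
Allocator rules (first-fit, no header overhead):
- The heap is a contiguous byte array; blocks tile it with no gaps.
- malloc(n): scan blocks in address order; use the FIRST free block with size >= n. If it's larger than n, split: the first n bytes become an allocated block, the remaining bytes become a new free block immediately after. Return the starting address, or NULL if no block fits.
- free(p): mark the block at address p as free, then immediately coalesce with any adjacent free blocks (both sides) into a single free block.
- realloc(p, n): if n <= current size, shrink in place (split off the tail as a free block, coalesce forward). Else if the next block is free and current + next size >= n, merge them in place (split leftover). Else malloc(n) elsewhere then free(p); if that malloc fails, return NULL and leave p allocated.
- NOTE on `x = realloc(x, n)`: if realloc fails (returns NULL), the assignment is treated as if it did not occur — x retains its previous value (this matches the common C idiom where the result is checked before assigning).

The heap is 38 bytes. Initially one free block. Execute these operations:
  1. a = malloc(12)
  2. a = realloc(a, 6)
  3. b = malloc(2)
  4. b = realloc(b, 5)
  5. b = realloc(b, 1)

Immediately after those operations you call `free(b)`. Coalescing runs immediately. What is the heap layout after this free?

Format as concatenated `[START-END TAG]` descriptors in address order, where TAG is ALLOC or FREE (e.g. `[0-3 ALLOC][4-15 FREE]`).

Answer: [0-5 ALLOC][6-37 FREE]

Derivation:
Op 1: a = malloc(12) -> a = 0; heap: [0-11 ALLOC][12-37 FREE]
Op 2: a = realloc(a, 6) -> a = 0; heap: [0-5 ALLOC][6-37 FREE]
Op 3: b = malloc(2) -> b = 6; heap: [0-5 ALLOC][6-7 ALLOC][8-37 FREE]
Op 4: b = realloc(b, 5) -> b = 6; heap: [0-5 ALLOC][6-10 ALLOC][11-37 FREE]
Op 5: b = realloc(b, 1) -> b = 6; heap: [0-5 ALLOC][6-6 ALLOC][7-37 FREE]
free(b): b = 6 -> block [6-6 ALLOC]; mark free, coalesce with adjacent free neighbors -> [0-5 ALLOC][6-37 FREE]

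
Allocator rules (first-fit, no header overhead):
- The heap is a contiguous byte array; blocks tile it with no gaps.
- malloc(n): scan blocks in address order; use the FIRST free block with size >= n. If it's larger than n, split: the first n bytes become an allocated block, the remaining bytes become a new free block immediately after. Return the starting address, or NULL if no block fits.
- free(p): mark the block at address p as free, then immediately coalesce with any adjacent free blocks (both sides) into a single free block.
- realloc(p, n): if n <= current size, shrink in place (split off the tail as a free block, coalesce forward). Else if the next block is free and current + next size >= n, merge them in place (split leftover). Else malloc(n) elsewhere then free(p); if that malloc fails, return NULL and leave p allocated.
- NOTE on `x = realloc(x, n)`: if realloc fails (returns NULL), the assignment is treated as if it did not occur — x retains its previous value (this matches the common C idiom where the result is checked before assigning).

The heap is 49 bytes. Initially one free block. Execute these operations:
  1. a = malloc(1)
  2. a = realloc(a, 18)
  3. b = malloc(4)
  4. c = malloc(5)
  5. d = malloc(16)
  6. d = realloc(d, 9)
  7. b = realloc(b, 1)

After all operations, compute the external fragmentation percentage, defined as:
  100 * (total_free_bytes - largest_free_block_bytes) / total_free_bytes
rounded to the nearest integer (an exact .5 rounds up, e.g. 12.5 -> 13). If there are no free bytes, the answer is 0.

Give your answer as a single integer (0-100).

Op 1: a = malloc(1) -> a = 0; heap: [0-0 ALLOC][1-48 FREE]
Op 2: a = realloc(a, 18) -> a = 0; heap: [0-17 ALLOC][18-48 FREE]
Op 3: b = malloc(4) -> b = 18; heap: [0-17 ALLOC][18-21 ALLOC][22-48 FREE]
Op 4: c = malloc(5) -> c = 22; heap: [0-17 ALLOC][18-21 ALLOC][22-26 ALLOC][27-48 FREE]
Op 5: d = malloc(16) -> d = 27; heap: [0-17 ALLOC][18-21 ALLOC][22-26 ALLOC][27-42 ALLOC][43-48 FREE]
Op 6: d = realloc(d, 9) -> d = 27; heap: [0-17 ALLOC][18-21 ALLOC][22-26 ALLOC][27-35 ALLOC][36-48 FREE]
Op 7: b = realloc(b, 1) -> b = 18; heap: [0-17 ALLOC][18-18 ALLOC][19-21 FREE][22-26 ALLOC][27-35 ALLOC][36-48 FREE]
Free blocks: [3 13] total_free=16 largest=13 -> 100*(16-13)/16 = 300/16 = 18.75 -> rounds to 19

Answer: 19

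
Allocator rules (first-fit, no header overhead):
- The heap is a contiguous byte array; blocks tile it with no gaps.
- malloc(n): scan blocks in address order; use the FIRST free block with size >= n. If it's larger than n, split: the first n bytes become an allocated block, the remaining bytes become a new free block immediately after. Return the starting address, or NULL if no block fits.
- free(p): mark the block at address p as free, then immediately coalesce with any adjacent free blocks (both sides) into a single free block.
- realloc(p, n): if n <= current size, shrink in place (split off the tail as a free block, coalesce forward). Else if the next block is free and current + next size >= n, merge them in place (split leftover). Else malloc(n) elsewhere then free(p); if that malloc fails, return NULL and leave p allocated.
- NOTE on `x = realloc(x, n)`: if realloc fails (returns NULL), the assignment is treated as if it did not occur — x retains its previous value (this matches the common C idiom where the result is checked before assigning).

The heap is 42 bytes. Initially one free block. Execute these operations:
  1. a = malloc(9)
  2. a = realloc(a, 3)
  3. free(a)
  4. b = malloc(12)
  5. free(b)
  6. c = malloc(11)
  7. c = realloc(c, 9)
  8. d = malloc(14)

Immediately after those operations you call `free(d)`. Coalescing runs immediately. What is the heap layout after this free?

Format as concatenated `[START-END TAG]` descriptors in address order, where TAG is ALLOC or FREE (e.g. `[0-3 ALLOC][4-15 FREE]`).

Answer: [0-8 ALLOC][9-41 FREE]

Derivation:
Op 1: a = malloc(9) -> a = 0; heap: [0-8 ALLOC][9-41 FREE]
Op 2: a = realloc(a, 3) -> a = 0; heap: [0-2 ALLOC][3-41 FREE]
Op 3: free(a) -> (freed a); heap: [0-41 FREE]
Op 4: b = malloc(12) -> b = 0; heap: [0-11 ALLOC][12-41 FREE]
Op 5: free(b) -> (freed b); heap: [0-41 FREE]
Op 6: c = malloc(11) -> c = 0; heap: [0-10 ALLOC][11-41 FREE]
Op 7: c = realloc(c, 9) -> c = 0; heap: [0-8 ALLOC][9-41 FREE]
Op 8: d = malloc(14) -> d = 9; heap: [0-8 ALLOC][9-22 ALLOC][23-41 FREE]
free(d): d = 9 -> block [9-22 ALLOC]; mark free, coalesce with adjacent free neighbors -> [0-8 ALLOC][9-41 FREE]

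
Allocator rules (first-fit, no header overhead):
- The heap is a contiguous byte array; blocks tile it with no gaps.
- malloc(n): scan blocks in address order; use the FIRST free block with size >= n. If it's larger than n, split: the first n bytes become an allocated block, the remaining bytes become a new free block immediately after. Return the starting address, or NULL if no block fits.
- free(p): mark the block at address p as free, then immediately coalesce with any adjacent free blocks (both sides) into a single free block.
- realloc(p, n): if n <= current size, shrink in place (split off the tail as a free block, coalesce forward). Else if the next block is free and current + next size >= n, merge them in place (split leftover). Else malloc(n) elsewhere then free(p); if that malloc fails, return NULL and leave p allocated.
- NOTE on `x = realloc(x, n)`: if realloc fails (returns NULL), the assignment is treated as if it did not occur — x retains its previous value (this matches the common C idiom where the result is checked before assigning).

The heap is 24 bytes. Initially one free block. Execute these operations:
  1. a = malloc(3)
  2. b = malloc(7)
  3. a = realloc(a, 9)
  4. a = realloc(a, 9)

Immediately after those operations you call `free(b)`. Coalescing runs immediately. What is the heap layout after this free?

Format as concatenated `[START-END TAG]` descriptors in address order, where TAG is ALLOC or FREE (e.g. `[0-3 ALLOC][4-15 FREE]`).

Answer: [0-9 FREE][10-18 ALLOC][19-23 FREE]

Derivation:
Op 1: a = malloc(3) -> a = 0; heap: [0-2 ALLOC][3-23 FREE]
Op 2: b = malloc(7) -> b = 3; heap: [0-2 ALLOC][3-9 ALLOC][10-23 FREE]
Op 3: a = realloc(a, 9) -> a = 10; heap: [0-2 FREE][3-9 ALLOC][10-18 ALLOC][19-23 FREE]
Op 4: a = realloc(a, 9) -> a = 10; heap: [0-2 FREE][3-9 ALLOC][10-18 ALLOC][19-23 FREE]
free(b): b = 3 -> block [3-9 ALLOC]; mark free, coalesce with adjacent free neighbors -> [0-9 FREE][10-18 ALLOC][19-23 FREE]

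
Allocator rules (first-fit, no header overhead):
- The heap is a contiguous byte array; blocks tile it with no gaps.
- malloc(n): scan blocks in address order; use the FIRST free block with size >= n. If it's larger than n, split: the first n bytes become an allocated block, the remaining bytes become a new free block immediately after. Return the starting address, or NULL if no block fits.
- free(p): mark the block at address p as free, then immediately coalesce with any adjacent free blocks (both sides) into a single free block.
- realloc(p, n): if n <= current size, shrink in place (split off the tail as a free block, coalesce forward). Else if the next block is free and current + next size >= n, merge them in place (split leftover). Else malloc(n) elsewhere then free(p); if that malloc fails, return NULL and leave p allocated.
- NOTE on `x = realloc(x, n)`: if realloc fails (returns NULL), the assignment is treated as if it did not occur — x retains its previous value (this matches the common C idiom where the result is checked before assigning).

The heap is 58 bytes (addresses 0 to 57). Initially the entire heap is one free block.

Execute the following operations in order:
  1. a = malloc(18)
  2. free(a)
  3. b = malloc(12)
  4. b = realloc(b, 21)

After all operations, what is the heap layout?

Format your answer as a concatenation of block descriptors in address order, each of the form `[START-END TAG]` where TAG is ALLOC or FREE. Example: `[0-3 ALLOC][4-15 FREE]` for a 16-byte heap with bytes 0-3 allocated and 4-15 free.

Op 1: a = malloc(18) -> a = 0; heap: [0-17 ALLOC][18-57 FREE]
Op 2: free(a) -> (freed a); heap: [0-57 FREE]
Op 3: b = malloc(12) -> b = 0; heap: [0-11 ALLOC][12-57 FREE]
Op 4: b = realloc(b, 21) -> b = 0; heap: [0-20 ALLOC][21-57 FREE]

Answer: [0-20 ALLOC][21-57 FREE]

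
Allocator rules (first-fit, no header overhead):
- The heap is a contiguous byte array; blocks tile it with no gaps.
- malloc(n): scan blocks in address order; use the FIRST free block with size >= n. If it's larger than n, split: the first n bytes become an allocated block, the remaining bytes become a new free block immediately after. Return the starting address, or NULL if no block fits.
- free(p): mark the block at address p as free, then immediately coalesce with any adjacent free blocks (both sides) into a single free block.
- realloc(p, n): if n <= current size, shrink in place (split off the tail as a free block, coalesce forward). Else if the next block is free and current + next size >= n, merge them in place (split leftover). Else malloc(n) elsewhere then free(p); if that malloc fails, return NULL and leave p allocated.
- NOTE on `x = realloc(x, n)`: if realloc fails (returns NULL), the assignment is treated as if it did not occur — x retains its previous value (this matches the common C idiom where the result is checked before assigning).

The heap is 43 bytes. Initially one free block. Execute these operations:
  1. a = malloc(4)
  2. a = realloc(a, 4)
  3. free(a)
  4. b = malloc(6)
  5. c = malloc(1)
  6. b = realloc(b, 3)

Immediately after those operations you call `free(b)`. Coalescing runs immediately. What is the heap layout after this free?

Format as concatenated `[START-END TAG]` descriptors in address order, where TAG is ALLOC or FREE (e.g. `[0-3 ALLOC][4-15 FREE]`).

Answer: [0-5 FREE][6-6 ALLOC][7-42 FREE]

Derivation:
Op 1: a = malloc(4) -> a = 0; heap: [0-3 ALLOC][4-42 FREE]
Op 2: a = realloc(a, 4) -> a = 0; heap: [0-3 ALLOC][4-42 FREE]
Op 3: free(a) -> (freed a); heap: [0-42 FREE]
Op 4: b = malloc(6) -> b = 0; heap: [0-5 ALLOC][6-42 FREE]
Op 5: c = malloc(1) -> c = 6; heap: [0-5 ALLOC][6-6 ALLOC][7-42 FREE]
Op 6: b = realloc(b, 3) -> b = 0; heap: [0-2 ALLOC][3-5 FREE][6-6 ALLOC][7-42 FREE]
free(b): b = 0 -> block [0-2 ALLOC]; mark free, coalesce with adjacent free neighbors -> [0-5 FREE][6-6 ALLOC][7-42 FREE]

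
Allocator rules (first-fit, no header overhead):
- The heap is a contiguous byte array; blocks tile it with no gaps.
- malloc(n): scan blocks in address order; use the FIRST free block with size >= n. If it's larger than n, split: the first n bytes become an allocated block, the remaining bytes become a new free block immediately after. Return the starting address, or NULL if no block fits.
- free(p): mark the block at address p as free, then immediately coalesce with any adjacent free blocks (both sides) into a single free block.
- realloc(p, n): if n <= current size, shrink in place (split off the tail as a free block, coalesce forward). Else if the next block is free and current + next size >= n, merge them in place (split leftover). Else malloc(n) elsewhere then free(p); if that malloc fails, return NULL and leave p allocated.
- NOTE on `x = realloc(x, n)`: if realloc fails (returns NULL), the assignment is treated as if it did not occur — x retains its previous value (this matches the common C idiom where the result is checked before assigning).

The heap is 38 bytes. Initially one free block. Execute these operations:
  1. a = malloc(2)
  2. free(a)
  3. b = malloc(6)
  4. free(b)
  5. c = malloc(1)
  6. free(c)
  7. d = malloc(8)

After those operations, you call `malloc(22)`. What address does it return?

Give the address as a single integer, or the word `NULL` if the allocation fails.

Op 1: a = malloc(2) -> a = 0; heap: [0-1 ALLOC][2-37 FREE]
Op 2: free(a) -> (freed a); heap: [0-37 FREE]
Op 3: b = malloc(6) -> b = 0; heap: [0-5 ALLOC][6-37 FREE]
Op 4: free(b) -> (freed b); heap: [0-37 FREE]
Op 5: c = malloc(1) -> c = 0; heap: [0-0 ALLOC][1-37 FREE]
Op 6: free(c) -> (freed c); heap: [0-37 FREE]
Op 7: d = malloc(8) -> d = 0; heap: [0-7 ALLOC][8-37 FREE]
malloc(22): first-fit scan over [0-7 ALLOC][8-37 FREE] -> 8

Answer: 8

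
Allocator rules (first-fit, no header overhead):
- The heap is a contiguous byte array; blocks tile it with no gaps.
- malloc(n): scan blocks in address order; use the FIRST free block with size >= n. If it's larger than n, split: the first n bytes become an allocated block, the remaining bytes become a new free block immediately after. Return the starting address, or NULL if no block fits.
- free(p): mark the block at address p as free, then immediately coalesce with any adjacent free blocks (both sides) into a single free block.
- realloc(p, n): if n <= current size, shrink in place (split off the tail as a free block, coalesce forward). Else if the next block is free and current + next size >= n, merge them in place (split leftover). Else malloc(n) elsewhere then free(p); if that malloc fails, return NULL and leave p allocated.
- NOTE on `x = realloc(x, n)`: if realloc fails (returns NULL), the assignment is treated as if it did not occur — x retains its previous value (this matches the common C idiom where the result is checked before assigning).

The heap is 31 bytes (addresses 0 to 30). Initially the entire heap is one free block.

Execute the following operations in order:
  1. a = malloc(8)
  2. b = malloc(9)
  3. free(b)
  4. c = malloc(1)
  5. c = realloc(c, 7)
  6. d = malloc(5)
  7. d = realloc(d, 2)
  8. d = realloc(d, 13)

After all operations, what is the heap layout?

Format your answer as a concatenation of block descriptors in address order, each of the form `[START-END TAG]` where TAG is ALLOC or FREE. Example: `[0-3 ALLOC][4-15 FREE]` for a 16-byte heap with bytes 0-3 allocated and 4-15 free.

Answer: [0-7 ALLOC][8-14 ALLOC][15-27 ALLOC][28-30 FREE]

Derivation:
Op 1: a = malloc(8) -> a = 0; heap: [0-7 ALLOC][8-30 FREE]
Op 2: b = malloc(9) -> b = 8; heap: [0-7 ALLOC][8-16 ALLOC][17-30 FREE]
Op 3: free(b) -> (freed b); heap: [0-7 ALLOC][8-30 FREE]
Op 4: c = malloc(1) -> c = 8; heap: [0-7 ALLOC][8-8 ALLOC][9-30 FREE]
Op 5: c = realloc(c, 7) -> c = 8; heap: [0-7 ALLOC][8-14 ALLOC][15-30 FREE]
Op 6: d = malloc(5) -> d = 15; heap: [0-7 ALLOC][8-14 ALLOC][15-19 ALLOC][20-30 FREE]
Op 7: d = realloc(d, 2) -> d = 15; heap: [0-7 ALLOC][8-14 ALLOC][15-16 ALLOC][17-30 FREE]
Op 8: d = realloc(d, 13) -> d = 15; heap: [0-7 ALLOC][8-14 ALLOC][15-27 ALLOC][28-30 FREE]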